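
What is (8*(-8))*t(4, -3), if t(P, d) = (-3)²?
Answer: -576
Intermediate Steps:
t(P, d) = 9
(8*(-8))*t(4, -3) = (8*(-8))*9 = -64*9 = -576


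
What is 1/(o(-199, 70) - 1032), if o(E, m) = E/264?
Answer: -264/272647 ≈ -0.00096828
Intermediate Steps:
o(E, m) = E/264 (o(E, m) = E*(1/264) = E/264)
1/(o(-199, 70) - 1032) = 1/((1/264)*(-199) - 1032) = 1/(-199/264 - 1032) = 1/(-272647/264) = -264/272647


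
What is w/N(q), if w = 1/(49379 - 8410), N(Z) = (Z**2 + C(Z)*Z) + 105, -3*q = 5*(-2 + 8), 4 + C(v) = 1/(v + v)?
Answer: 2/20115779 ≈ 9.9424e-8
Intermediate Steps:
C(v) = -4 + 1/(2*v) (C(v) = -4 + 1/(v + v) = -4 + 1/(2*v))
q = -10 (q = -5*(-2 + 8)/3 = -5*6/3 = -1/3*30 = -10)
N(Z) = 105 + Z**2 + Z*(-4 + 1/(2*Z)) (N(Z) = (Z**2 + (-4 + 1/(2*Z))*Z) + 105 = (Z**2 + Z*(-4 + 1/(2*Z))) + 105 = 105 + Z**2 + Z*(-4 + 1/(2*Z)))
w = 1/40969 ≈ 2.4409e-5
w/N(q) = 1/(40969*(211/2 + (-10)**2 - 4*(-10))) = 1/(40969*(211/2 + 100 + 40)) = 1/(40969*(491/2)) = (1/40969)*(2/491) = 2/20115779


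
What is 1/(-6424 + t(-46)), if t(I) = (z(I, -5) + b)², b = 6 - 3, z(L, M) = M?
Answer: -1/6420 ≈ -0.00015576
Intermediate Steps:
b = 3
t(I) = 4 (t(I) = (-5 + 3)² = (-2)² = 4)
1/(-6424 + t(-46)) = 1/(-6424 + 4) = 1/(-6420) = -1/6420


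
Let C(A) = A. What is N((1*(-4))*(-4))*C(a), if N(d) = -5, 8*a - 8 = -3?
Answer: -25/8 ≈ -3.1250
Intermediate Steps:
a = 5/8 (a = 1 + (1/8)*(-3) = 1 - 3/8 = 5/8 ≈ 0.62500)
N((1*(-4))*(-4))*C(a) = -5*5/8 = -25/8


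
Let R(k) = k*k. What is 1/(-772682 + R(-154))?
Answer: -1/748966 ≈ -1.3352e-6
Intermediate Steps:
R(k) = k²
1/(-772682 + R(-154)) = 1/(-772682 + (-154)²) = 1/(-772682 + 23716) = 1/(-748966) = -1/748966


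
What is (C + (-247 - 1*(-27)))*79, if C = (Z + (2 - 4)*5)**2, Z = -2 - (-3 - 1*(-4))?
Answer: -4029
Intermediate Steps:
Z = -3 (Z = -2 - (-3 + 4) = -2 - 1*1 = -2 - 1 = -3)
C = 169 (C = (-3 + (2 - 4)*5)**2 = (-3 - 2*5)**2 = (-3 - 10)**2 = (-13)**2 = 169)
(C + (-247 - 1*(-27)))*79 = (169 + (-247 - 1*(-27)))*79 = (169 + (-247 + 27))*79 = (169 - 220)*79 = -51*79 = -4029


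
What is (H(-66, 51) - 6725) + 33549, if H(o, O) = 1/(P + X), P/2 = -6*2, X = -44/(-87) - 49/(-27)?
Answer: 455336617/16975 ≈ 26824.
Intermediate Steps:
X = 1817/783 (X = -44*(-1/87) - 49*(-1/27) = 44/87 + 49/27 = 1817/783 ≈ 2.3206)
P = -24 (P = 2*(-6*2) = 2*(-12) = -24)
H(o, O) = -783/16975 (H(o, O) = 1/(-24 + 1817/783) = 1/(-16975/783) = -783/16975)
(H(-66, 51) - 6725) + 33549 = (-783/16975 - 6725) + 33549 = -114157658/16975 + 33549 = 455336617/16975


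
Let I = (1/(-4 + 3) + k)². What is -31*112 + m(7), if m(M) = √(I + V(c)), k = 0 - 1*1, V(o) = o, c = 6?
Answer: -3472 + √10 ≈ -3468.8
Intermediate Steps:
k = -1 (k = 0 - 1 = -1)
I = 4 (I = (1/(-4 + 3) - 1)² = (1/(-1) - 1)² = (-1 - 1)² = (-2)² = 4)
m(M) = √10 (m(M) = √(4 + 6) = √10)
-31*112 + m(7) = -31*112 + √10 = -3472 + √10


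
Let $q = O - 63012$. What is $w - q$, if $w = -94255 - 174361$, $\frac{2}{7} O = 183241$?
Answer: $- \frac{1693895}{2} \approx -8.4695 \cdot 10^{5}$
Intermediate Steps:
$O = \frac{1282687}{2}$ ($O = \frac{7}{2} \cdot 183241 = \frac{1282687}{2} \approx 6.4134 \cdot 10^{5}$)
$q = \frac{1156663}{2}$ ($q = \frac{1282687}{2} - 63012 = \frac{1156663}{2} \approx 5.7833 \cdot 10^{5}$)
$w = -268616$
$w - q = -268616 - \frac{1156663}{2} = - \frac{1693895}{2}$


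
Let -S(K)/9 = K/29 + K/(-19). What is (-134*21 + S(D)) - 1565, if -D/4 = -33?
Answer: -2400949/551 ≈ -4357.4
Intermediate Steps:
D = 132 (D = -4*(-33) = 132)
S(K) = 90*K/551 (S(K) = -9*(K/29 + K/(-19)) = -9*(K*(1/29) + K*(-1/19)) = -9*(K/29 - K/19) = -(-90)*K/551 = 90*K/551)
(-134*21 + S(D)) - 1565 = (-134*21 + (90/551)*132) - 1565 = (-2814 + 11880/551) - 1565 = -1538634/551 - 1565 = -2400949/551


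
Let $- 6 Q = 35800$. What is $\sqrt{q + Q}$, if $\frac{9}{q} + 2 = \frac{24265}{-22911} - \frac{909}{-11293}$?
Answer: $\frac{i \sqrt{7977503583318406059474}}{1155999588} \approx 77.264 i$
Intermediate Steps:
$Q = - \frac{17900}{3}$ ($Q = \left(- \frac{1}{6}\right) 35800 = - \frac{17900}{3} \approx -5966.7$)
$q = - \frac{2328605307}{770666392}$ ($q = \frac{9}{-2 + \left(\frac{24265}{-22911} - \frac{909}{-11293}\right)} = \frac{9}{-2 + \left(24265 \left(- \frac{1}{22911}\right) - - \frac{909}{11293}\right)} = \frac{9}{-2 + \left(- \frac{24265}{22911} + \frac{909}{11293}\right)} = \frac{9}{-2 - \frac{253198546}{258733923}} = \frac{9}{- \frac{770666392}{258733923}} = 9 \left(- \frac{258733923}{770666392}\right) = - \frac{2328605307}{770666392} \approx -3.0215$)
$\sqrt{q + Q} = \sqrt{- \frac{2328605307}{770666392} - \frac{17900}{3}} = \sqrt{- \frac{13801914232721}{2311999176}} = \frac{i \sqrt{7977503583318406059474}}{1155999588}$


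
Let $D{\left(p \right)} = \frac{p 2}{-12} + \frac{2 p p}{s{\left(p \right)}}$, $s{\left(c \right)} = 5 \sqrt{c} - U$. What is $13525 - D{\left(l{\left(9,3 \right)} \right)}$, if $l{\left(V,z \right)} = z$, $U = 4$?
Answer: $\frac{1595865}{118} - \frac{90 \sqrt{3}}{59} \approx 13522.0$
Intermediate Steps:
$s{\left(c \right)} = -4 + 5 \sqrt{c}$ ($s{\left(c \right)} = 5 \sqrt{c} - 4 = -4 + 5 \sqrt{c}$)
$D{\left(p \right)} = - \frac{p}{6} + \frac{2 p^{2}}{-4 + 5 \sqrt{p}}$ ($D{\left(p \right)} = \frac{p 2}{-12} + \frac{2 p p}{-4 + 5 \sqrt{p}} = 2 p \left(- \frac{1}{12}\right) + \frac{2 p^{2}}{-4 + 5 \sqrt{p}} = - \frac{p}{6} + \frac{2 p^{2}}{-4 + 5 \sqrt{p}}$)
$13525 - D{\left(l{\left(9,3 \right)} \right)} = 13525 - \frac{1}{6} \cdot 3 \frac{1}{-4 + 5 \sqrt{3}} \left(4 - 5 \sqrt{3} + 12 \cdot 3\right) = 13525 - \frac{1}{6} \cdot 3 \frac{1}{-4 + 5 \sqrt{3}} \left(4 - 5 \sqrt{3} + 36\right) = 13525 - \frac{1}{6} \cdot 3 \frac{1}{-4 + 5 \sqrt{3}} \left(40 - 5 \sqrt{3}\right) = 13525 - \frac{40 - 5 \sqrt{3}}{2 \left(-4 + 5 \sqrt{3}\right)}$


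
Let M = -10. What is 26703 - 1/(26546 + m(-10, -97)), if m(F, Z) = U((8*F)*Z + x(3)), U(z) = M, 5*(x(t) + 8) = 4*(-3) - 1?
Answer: 708590807/26536 ≈ 26703.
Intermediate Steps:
x(t) = -53/5 (x(t) = -8 + (4*(-3) - 1)/5 = -8 + (-12 - 1)/5 = -8 + (⅕)*(-13) = -8 - 13/5 = -53/5)
U(z) = -10
m(F, Z) = -10
26703 - 1/(26546 + m(-10, -97)) = 26703 - 1/(26546 - 10) = 26703 - 1/26536 = 708590807/26536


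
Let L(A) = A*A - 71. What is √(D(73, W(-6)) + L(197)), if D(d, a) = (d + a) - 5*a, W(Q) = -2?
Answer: √38819 ≈ 197.03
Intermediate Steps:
D(d, a) = d - 4*a (D(d, a) = (a + d) - 5*a = d - 4*a)
L(A) = -71 + A² (L(A) = A² - 71 = -71 + A²)
√(D(73, W(-6)) + L(197)) = √((73 - 4*(-2)) + (-71 + 197²)) = √((73 + 8) + (-71 + 38809)) = √(81 + 38738) = √38819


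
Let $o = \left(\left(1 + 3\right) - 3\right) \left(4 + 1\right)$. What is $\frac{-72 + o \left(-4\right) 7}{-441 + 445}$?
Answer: $-53$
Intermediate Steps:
$o = 5$ ($o = \left(4 - 3\right) 5 = 1 \cdot 5 = 5$)
$\frac{-72 + o \left(-4\right) 7}{-441 + 445} = \frac{-72 + 5 \left(-4\right) 7}{-441 + 445} = \frac{-72 - 140}{4} = \left(-72 - 140\right) \frac{1}{4} = \left(-212\right) \frac{1}{4} = -53$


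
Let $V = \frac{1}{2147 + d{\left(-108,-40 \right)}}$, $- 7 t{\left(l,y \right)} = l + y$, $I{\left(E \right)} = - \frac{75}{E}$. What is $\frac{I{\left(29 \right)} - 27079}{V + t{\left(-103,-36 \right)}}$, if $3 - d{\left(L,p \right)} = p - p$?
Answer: $- \frac{11819758300}{8666853} \approx -1363.8$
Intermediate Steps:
$d{\left(L,p \right)} = 3$ ($d{\left(L,p \right)} = 3 - \left(p - p\right) = 3 - 0 = 3 + 0 = 3$)
$t{\left(l,y \right)} = - \frac{l}{7} - \frac{y}{7}$ ($t{\left(l,y \right)} = - \frac{l + y}{7} = - \frac{l}{7} - \frac{y}{7}$)
$V = \frac{1}{2150}$ ($V = \frac{1}{2147 + 3} = \frac{1}{2150} \approx 0.00046512$)
$\frac{I{\left(29 \right)} - 27079}{V + t{\left(-103,-36 \right)}} = \frac{- \frac{75}{29} - 27079}{\frac{1}{2150} - - \frac{139}{7}} = \frac{\left(-75\right) \frac{1}{29} - 27079}{\frac{1}{2150} + \left(\frac{103}{7} + \frac{36}{7}\right)} = \frac{- \frac{75}{29} - 27079}{\frac{1}{2150} + \frac{139}{7}} = - \frac{785366}{29 \cdot \frac{298857}{15050}} = \left(- \frac{785366}{29}\right) \frac{15050}{298857} = - \frac{11819758300}{8666853}$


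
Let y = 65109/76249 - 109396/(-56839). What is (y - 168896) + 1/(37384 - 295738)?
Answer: -189107167738898882065/1119684769624494 ≈ -1.6889e+5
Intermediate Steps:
y = 12042066055/4333916911 (y = 65109*(1/76249) - 109396*(-1/56839) = 65109/76249 + 109396/56839 = 12042066055/4333916911 ≈ 2.7786)
(y - 168896) + 1/(37384 - 295738) = (12042066055/4333916911 - 168896) + 1/(37384 - 295738) = -731969188534201/4333916911 + 1/(-258354) = -731969188534201/4333916911 - 1/258354 = -189107167738898882065/1119684769624494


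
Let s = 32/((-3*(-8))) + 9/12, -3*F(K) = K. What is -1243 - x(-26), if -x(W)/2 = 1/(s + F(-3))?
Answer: -45967/37 ≈ -1242.4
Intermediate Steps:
F(K) = -K/3
s = 25/12 (s = 32/24 + 9*(1/12) = 32*(1/24) + ¾ = 4/3 + ¾ = 25/12 ≈ 2.0833)
x(W) = -24/37 (x(W) = -2/(25/12 - ⅓*(-3)) = -2/(25/12 + 1) = -2/37/12 = -2*12/37 = -24/37)
-1243 - x(-26) = -1243 - 1*(-24/37) = -1243 + 24/37 = -45967/37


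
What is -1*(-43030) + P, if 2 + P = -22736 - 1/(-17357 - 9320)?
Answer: 541329685/26677 ≈ 20292.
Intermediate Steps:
P = -606581625/26677 (P = -2 + (-22736 - 1/(-17357 - 9320)) = -2 + (-22736 - 1/(-26677)) = -2 + (-22736 - 1*(-1/26677)) = -2 + (-22736 + 1/26677) = -2 - 606528271/26677 = -606581625/26677 ≈ -22738.)
-1*(-43030) + P = -1*(-43030) - 606581625/26677 = 43030 - 606581625/26677 = 541329685/26677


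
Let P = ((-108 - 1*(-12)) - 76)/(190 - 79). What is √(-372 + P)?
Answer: 2*I*√1150626/111 ≈ 19.327*I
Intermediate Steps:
P = -172/111 (P = ((-108 + 12) - 76)/111 = (-96 - 76)*(1/111) = -172*1/111 = -172/111 ≈ -1.5495)
√(-372 + P) = √(-372 - 172/111) = √(-41464/111) = 2*I*√1150626/111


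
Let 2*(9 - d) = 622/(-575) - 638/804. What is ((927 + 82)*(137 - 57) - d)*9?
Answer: 111936785493/154100 ≈ 7.2639e+5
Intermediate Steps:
d = 4594169/462300 (d = 9 - (622/(-575) - 638/804)/2 = 9 - (622*(-1/575) - 638*1/804)/2 = 9 - (-622/575 - 319/402)/2 = 9 - ½*(-433469/231150) = 9 + 433469/462300 = 4594169/462300 ≈ 9.9376)
((927 + 82)*(137 - 57) - d)*9 = ((927 + 82)*(137 - 57) - 1*4594169/462300)*9 = (1009*80 - 4594169/462300)*9 = (80720 - 4594169/462300)*9 = (37312261831/462300)*9 = 111936785493/154100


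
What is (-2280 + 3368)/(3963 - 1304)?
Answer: 1088/2659 ≈ 0.40918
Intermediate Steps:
(-2280 + 3368)/(3963 - 1304) = 1088/2659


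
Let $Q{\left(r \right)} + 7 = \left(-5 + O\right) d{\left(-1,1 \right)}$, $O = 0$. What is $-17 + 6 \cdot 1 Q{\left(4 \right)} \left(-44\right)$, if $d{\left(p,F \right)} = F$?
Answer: $3151$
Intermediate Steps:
$Q{\left(r \right)} = -12$ ($Q{\left(r \right)} = -7 + \left(-5 + 0\right) 1 = -7 - 5 = -12$)
$-17 + 6 \cdot 1 Q{\left(4 \right)} \left(-44\right) = -17 + 6 \cdot 1 \left(-12\right) \left(-44\right) = -17 + 6 \left(-12\right) \left(-44\right) = -17 - -3168 = -17 + 3168 = 3151$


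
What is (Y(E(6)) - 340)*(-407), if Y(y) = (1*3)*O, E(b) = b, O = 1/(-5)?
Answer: 693121/5 ≈ 1.3862e+5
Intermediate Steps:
O = -⅕ (O = 1*(-⅕) = -⅕ ≈ -0.20000)
Y(y) = -⅗ (Y(y) = (1*3)*(-⅕) = 3*(-⅕) = -⅗)
(Y(E(6)) - 340)*(-407) = (-⅗ - 340)*(-407) = -1703/5*(-407) = 693121/5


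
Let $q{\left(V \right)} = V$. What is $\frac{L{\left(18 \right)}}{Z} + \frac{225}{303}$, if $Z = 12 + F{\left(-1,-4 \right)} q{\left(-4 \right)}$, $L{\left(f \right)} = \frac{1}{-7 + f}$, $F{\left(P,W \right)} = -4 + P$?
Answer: $\frac{26501}{35552} \approx 0.74541$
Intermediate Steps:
$Z = 32$ ($Z = 12 + \left(-4 - 1\right) \left(-4\right) = 12 - -20 = 12 + 20 = 32$)
$\frac{L{\left(18 \right)}}{Z} + \frac{225}{303} = \frac{1}{\left(-7 + 18\right) 32} + \frac{225}{303} = \frac{1}{11} \cdot \frac{1}{32} + 225 \cdot \frac{1}{303} = \frac{1}{11} \cdot \frac{1}{32} + \frac{75}{101} = \frac{1}{352} + \frac{75}{101} = \frac{26501}{35552}$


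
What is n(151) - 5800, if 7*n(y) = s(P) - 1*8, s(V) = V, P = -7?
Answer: -40615/7 ≈ -5802.1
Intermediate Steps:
n(y) = -15/7 (n(y) = (-7 - 1*8)/7 = (-7 - 8)/7 = (⅐)*(-15) = -15/7)
n(151) - 5800 = -15/7 - 5800 = -40615/7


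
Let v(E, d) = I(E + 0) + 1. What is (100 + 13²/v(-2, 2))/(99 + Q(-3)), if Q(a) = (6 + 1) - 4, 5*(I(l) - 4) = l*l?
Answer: 3745/2958 ≈ 1.2661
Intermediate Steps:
I(l) = 4 + l²/5 (I(l) = 4 + (l*l)/5 = 4 + l²/5)
Q(a) = 3 (Q(a) = 7 - 4 = 3)
v(E, d) = 5 + E²/5 (v(E, d) = (4 + (E + 0)²/5) + 1 = (4 + E²/5) + 1 = 5 + E²/5)
(100 + 13²/v(-2, 2))/(99 + Q(-3)) = (100 + 13²/(5 + (⅕)*(-2)²))/(99 + 3) = (100 + 169/(5 + (⅕)*4))/102 = (100 + 169/(5 + ⅘))*(1/102) = (100 + 169/(29/5))*(1/102) = (100 + 169*(5/29))*(1/102) = (100 + 845/29)*(1/102) = (3745/29)*(1/102) = 3745/2958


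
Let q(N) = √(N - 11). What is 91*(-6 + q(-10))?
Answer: -546 + 91*I*√21 ≈ -546.0 + 417.01*I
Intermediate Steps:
q(N) = √(-11 + N)
91*(-6 + q(-10)) = 91*(-6 + √(-11 - 10)) = 91*(-6 + √(-21)) = 91*(-6 + I*√21) = -546 + 91*I*√21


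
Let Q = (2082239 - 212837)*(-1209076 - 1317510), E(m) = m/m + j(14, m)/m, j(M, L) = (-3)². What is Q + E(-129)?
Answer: -203097811627556/43 ≈ -4.7232e+12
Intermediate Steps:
j(M, L) = 9
E(m) = 1 + 9/m (E(m) = m/m + 9/m = 1 + 9/m)
Q = -4723204921572 (Q = 1869402*(-2526586) = -4723204921572)
Q + E(-129) = -4723204921572 + (9 - 129)/(-129) = -4723204921572 - 1/129*(-120) = -4723204921572 + 40/43 = -203097811627556/43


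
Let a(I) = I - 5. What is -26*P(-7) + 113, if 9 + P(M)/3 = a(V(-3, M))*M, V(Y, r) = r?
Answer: -5737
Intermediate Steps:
a(I) = -5 + I
P(M) = -27 + 3*M*(-5 + M) (P(M) = -27 + 3*((-5 + M)*M) = -27 + 3*(M*(-5 + M)) = -27 + 3*M*(-5 + M))
-26*P(-7) + 113 = -26*(-27 + 3*(-7)*(-5 - 7)) + 113 = -26*(-27 + 3*(-7)*(-12)) + 113 = -26*(-27 + 252) + 113 = -26*225 + 113 = -5850 + 113 = -5737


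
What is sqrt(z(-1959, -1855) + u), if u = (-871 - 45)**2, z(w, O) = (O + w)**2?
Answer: 2*sqrt(3846413) ≈ 3922.5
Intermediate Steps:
u = 839056 (u = (-916)**2 = 839056)
sqrt(z(-1959, -1855) + u) = sqrt((-1855 - 1959)**2 + 839056) = sqrt((-3814)**2 + 839056) = sqrt(14546596 + 839056) = sqrt(15385652) = 2*sqrt(3846413)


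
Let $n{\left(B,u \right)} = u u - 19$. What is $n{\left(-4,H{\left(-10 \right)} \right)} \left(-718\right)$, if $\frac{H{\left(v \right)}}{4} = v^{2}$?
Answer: $-114866358$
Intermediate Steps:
$H{\left(v \right)} = 4 v^{2}$
$n{\left(B,u \right)} = -19 + u^{2}$ ($n{\left(B,u \right)} = u^{2} - 19 = -19 + u^{2}$)
$n{\left(-4,H{\left(-10 \right)} \right)} \left(-718\right) = \left(-19 + \left(4 \left(-10\right)^{2}\right)^{2}\right) \left(-718\right) = \left(-19 + \left(4 \cdot 100\right)^{2}\right) \left(-718\right) = \left(-19 + 400^{2}\right) \left(-718\right) = \left(-19 + 160000\right) \left(-718\right) = 159981 \left(-718\right) = -114866358$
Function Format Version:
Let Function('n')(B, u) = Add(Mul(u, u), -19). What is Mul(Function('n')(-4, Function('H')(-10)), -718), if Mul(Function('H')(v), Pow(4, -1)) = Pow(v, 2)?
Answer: -114866358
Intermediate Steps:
Function('H')(v) = Mul(4, Pow(v, 2))
Function('n')(B, u) = Add(-19, Pow(u, 2)) (Function('n')(B, u) = Add(Pow(u, 2), -19) = Add(-19, Pow(u, 2)))
Mul(Function('n')(-4, Function('H')(-10)), -718) = Mul(Add(-19, Pow(Mul(4, Pow(-10, 2)), 2)), -718) = Mul(Add(-19, Pow(Mul(4, 100), 2)), -718) = Mul(Add(-19, Pow(400, 2)), -718) = Mul(Add(-19, 160000), -718) = Mul(159981, -718) = -114866358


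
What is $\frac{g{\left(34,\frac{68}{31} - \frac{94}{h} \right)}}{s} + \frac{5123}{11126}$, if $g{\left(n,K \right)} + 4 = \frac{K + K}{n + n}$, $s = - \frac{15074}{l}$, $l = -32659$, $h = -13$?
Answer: $- \frac{2184634341092}{287250995681} \approx -7.6053$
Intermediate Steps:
$s = \frac{15074}{32659}$ ($s = - \frac{15074}{-32659} = \left(-15074\right) \left(- \frac{1}{32659}\right) = \frac{15074}{32659} \approx 0.46156$)
$g{\left(n,K \right)} = -4 + \frac{K}{n}$ ($g{\left(n,K \right)} = -4 + \frac{K + K}{n + n} = -4 + \frac{2 K}{2 n} = -4 + 2 K \frac{1}{2 n} = -4 + \frac{K}{n}$)
$\frac{g{\left(34,\frac{68}{31} - \frac{94}{h} \right)}}{s} + \frac{5123}{11126} = \frac{-4 + \frac{\frac{68}{31} - \frac{94}{-13}}{34}}{\frac{15074}{32659}} + \frac{5123}{11126} = \left(-4 + \left(68 \cdot \frac{1}{31} - - \frac{94}{13}\right) \frac{1}{34}\right) \frac{32659}{15074} + 5123 \cdot \frac{1}{11126} = \left(-4 + \left(\frac{68}{31} + \frac{94}{13}\right) \frac{1}{34}\right) \frac{32659}{15074} + \frac{5123}{11126} = \left(-4 + \frac{3798}{403} \cdot \frac{1}{34}\right) \frac{32659}{15074} + \frac{5123}{11126} = \left(-4 + \frac{1899}{6851}\right) \frac{32659}{15074} + \frac{5123}{11126} = \left(- \frac{25505}{6851}\right) \frac{32659}{15074} + \frac{5123}{11126} = - \frac{832967795}{103271974} + \frac{5123}{11126} = - \frac{2184634341092}{287250995681}$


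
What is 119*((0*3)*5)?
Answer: 0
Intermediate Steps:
119*((0*3)*5) = 119*(0*5) = 119*0 = 0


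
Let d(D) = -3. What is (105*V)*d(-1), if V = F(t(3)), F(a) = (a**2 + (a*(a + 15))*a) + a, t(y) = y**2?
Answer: -640710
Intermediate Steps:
F(a) = a + a**2 + a**2*(15 + a) (F(a) = (a**2 + (a*(15 + a))*a) + a = (a**2 + a**2*(15 + a)) + a = a + a**2 + a**2*(15 + a))
V = 2034 (V = 3**2*(1 + (3**2)**2 + 16*3**2) = 9*(1 + 9**2 + 16*9) = 9*(1 + 81 + 144) = 9*226 = 2034)
(105*V)*d(-1) = (105*2034)*(-3) = 213570*(-3) = -640710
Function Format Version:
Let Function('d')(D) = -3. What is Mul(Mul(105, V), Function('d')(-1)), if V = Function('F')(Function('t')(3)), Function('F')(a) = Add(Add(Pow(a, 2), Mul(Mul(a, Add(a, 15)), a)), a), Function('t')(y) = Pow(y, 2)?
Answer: -640710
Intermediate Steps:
Function('F')(a) = Add(a, Pow(a, 2), Mul(Pow(a, 2), Add(15, a))) (Function('F')(a) = Add(Add(Pow(a, 2), Mul(Mul(a, Add(15, a)), a)), a) = Add(Add(Pow(a, 2), Mul(Pow(a, 2), Add(15, a))), a) = Add(a, Pow(a, 2), Mul(Pow(a, 2), Add(15, a))))
V = 2034 (V = Mul(Pow(3, 2), Add(1, Pow(Pow(3, 2), 2), Mul(16, Pow(3, 2)))) = Mul(9, Add(1, Pow(9, 2), Mul(16, 9))) = Mul(9, Add(1, 81, 144)) = Mul(9, 226) = 2034)
Mul(Mul(105, V), Function('d')(-1)) = Mul(Mul(105, 2034), -3) = Mul(213570, -3) = -640710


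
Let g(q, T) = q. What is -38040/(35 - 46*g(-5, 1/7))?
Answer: -7608/53 ≈ -143.55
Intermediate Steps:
-38040/(35 - 46*g(-5, 1/7)) = -38040/(35 - 46*(-5)) = -38040/(35 + 230) = -38040/265 = -38040*1/265 = -7608/53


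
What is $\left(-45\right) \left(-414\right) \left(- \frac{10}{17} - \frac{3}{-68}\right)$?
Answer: $- \frac{344655}{34} \approx -10137.0$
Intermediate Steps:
$\left(-45\right) \left(-414\right) \left(- \frac{10}{17} - \frac{3}{-68}\right) = 18630 \left(\left(-10\right) \frac{1}{17} - - \frac{3}{68}\right) = 18630 \left(- \frac{10}{17} + \frac{3}{68}\right) = 18630 \left(- \frac{37}{68}\right) = - \frac{344655}{34}$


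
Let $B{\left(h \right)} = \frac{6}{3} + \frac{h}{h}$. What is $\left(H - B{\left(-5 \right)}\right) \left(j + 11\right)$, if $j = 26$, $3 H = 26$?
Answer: $\frac{629}{3} \approx 209.67$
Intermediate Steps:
$H = \frac{26}{3}$ ($H = \frac{1}{3} \cdot 26 = \frac{26}{3} \approx 8.6667$)
$B{\left(h \right)} = 3$ ($B{\left(h \right)} = 6 \cdot \frac{1}{3} + 1 = 2 + 1 = 3$)
$\left(H - B{\left(-5 \right)}\right) \left(j + 11\right) = \left(\frac{26}{3} - 3\right) \left(26 + 11\right) = \left(\frac{26}{3} - 3\right) 37 = \frac{17}{3} \cdot 37 = \frac{629}{3}$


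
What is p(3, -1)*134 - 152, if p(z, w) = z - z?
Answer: -152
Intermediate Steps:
p(z, w) = 0
p(3, -1)*134 - 152 = 0*134 - 152 = 0 - 152 = -152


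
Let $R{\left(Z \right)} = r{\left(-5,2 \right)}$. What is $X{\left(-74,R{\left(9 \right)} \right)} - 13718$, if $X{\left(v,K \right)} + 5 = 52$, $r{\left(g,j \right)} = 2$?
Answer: $-13671$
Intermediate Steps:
$R{\left(Z \right)} = 2$
$X{\left(v,K \right)} = 47$ ($X{\left(v,K \right)} = -5 + 52 = 47$)
$X{\left(-74,R{\left(9 \right)} \right)} - 13718 = 47 - 13718 = -13671$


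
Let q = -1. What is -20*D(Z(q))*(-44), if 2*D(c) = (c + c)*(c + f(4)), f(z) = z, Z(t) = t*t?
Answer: 4400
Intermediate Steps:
Z(t) = t**2
D(c) = c*(4 + c) (D(c) = ((c + c)*(c + 4))/2 = ((2*c)*(4 + c))/2 = (2*c*(4 + c))/2 = c*(4 + c))
-20*D(Z(q))*(-44) = -20*(-1)**2*(4 + (-1)**2)*(-44) = -20*(4 + 1)*(-44) = -20*5*(-44) = -100*(-44) = 4400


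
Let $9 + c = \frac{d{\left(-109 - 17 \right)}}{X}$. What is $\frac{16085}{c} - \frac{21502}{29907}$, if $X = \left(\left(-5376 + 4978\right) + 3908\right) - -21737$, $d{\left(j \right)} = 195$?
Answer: $- \frac{4050018097507}{2263242132} \approx -1789.5$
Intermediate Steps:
$X = 25247$ ($X = \left(-398 + 3908\right) + 21737 = 3510 + 21737 = 25247$)
$c = - \frac{227028}{25247}$ ($c = -9 + \frac{195}{25247} = - \frac{227028}{25247} \approx -8.9923$)
$\frac{16085}{c} - \frac{21502}{29907} = \frac{16085}{- \frac{227028}{25247}} - \frac{21502}{29907} = 16085 \left(- \frac{25247}{227028}\right) - \frac{21502}{29907} = - \frac{406097995}{227028} - \frac{21502}{29907} = - \frac{4050018097507}{2263242132}$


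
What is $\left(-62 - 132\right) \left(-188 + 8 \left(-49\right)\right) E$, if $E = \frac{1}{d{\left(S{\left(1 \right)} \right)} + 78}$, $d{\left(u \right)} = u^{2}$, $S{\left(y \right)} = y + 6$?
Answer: $\frac{112520}{127} \approx 885.98$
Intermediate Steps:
$S{\left(y \right)} = 6 + y$
$E = \frac{1}{127}$ ($E = \frac{1}{\left(6 + 1\right)^{2} + 78} = \frac{1}{7^{2} + 78} = \frac{1}{49 + 78} = \frac{1}{127} \approx 0.007874$)
$\left(-62 - 132\right) \left(-188 + 8 \left(-49\right)\right) E = \left(-62 - 132\right) \left(-188 + 8 \left(-49\right)\right) \frac{1}{127} = - 194 \left(-188 - 392\right) \frac{1}{127} = \left(-194\right) \left(-580\right) \frac{1}{127} = 112520 \cdot \frac{1}{127} = \frac{112520}{127}$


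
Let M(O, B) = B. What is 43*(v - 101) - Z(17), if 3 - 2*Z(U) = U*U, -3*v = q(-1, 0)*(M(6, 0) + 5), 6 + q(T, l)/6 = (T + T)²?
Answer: -3340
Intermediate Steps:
q(T, l) = -36 + 24*T² (q(T, l) = -36 + 6*(T + T)² = -36 + 6*(2*T)² = -36 + 6*(4*T²) = -36 + 24*T²)
v = 20 (v = -(-36 + 24*(-1)²)*(0 + 5)/3 = -(-36 + 24*1)*5/3 = -(-36 + 24)*5/3 = -(-4)*5 = -⅓*(-60) = 20)
Z(U) = 3/2 - U²/2 (Z(U) = 3/2 - U*U/2 = 3/2 - U²/2)
43*(v - 101) - Z(17) = 43*(20 - 101) - (3/2 - ½*17²) = 43*(-81) - (3/2 - ½*289) = -3483 - (3/2 - 289/2) = -3483 - 1*(-143) = -3483 + 143 = -3340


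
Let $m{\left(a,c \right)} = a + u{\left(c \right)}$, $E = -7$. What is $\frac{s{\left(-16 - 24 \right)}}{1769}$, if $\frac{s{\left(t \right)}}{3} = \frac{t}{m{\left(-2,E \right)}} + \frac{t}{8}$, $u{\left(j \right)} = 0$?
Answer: $\frac{45}{1769} \approx 0.025438$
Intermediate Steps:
$m{\left(a,c \right)} = a$ ($m{\left(a,c \right)} = a + 0 = a$)
$s{\left(t \right)} = - \frac{9 t}{8}$ ($s{\left(t \right)} = 3 \left(\frac{t}{-2} + \frac{t}{8}\right) = 3 \left(t \left(- \frac{1}{2}\right) + t \frac{1}{8}\right) = 3 \left(- \frac{t}{2} + \frac{t}{8}\right) = 3 \left(- \frac{3 t}{8}\right) = - \frac{9 t}{8}$)
$\frac{s{\left(-16 - 24 \right)}}{1769} = \frac{\left(- \frac{9}{8}\right) \left(-16 - 24\right)}{1769} = - \frac{9 \left(-16 - 24\right)}{8} \cdot \frac{1}{1769} = \left(- \frac{9}{8}\right) \left(-40\right) \frac{1}{1769} = 45 \cdot \frac{1}{1769} = \frac{45}{1769}$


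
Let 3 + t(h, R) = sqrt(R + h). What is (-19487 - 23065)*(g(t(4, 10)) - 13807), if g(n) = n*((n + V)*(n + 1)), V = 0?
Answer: 593047224 - 1489320*sqrt(14) ≈ 5.8747e+8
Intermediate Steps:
t(h, R) = -3 + sqrt(R + h)
g(n) = n**2*(1 + n) (g(n) = n*((n + 0)*(n + 1)) = n*(n*(1 + n)) = n**2*(1 + n))
(-19487 - 23065)*(g(t(4, 10)) - 13807) = (-19487 - 23065)*((-3 + sqrt(10 + 4))**2*(1 + (-3 + sqrt(10 + 4))) - 13807) = -42552*((-3 + sqrt(14))**2*(1 + (-3 + sqrt(14))) - 13807) = -42552*((-3 + sqrt(14))**2*(-2 + sqrt(14)) - 13807) = -42552*(-13807 + (-3 + sqrt(14))**2*(-2 + sqrt(14))) = 587515464 - 42552*(-3 + sqrt(14))**2*(-2 + sqrt(14))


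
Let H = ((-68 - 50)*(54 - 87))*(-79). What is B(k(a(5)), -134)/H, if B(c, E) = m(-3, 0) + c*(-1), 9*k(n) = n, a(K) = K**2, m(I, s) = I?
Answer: 26/1384317 ≈ 1.8782e-5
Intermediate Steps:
k(n) = n/9
B(c, E) = -3 - c (B(c, E) = -3 + c*(-1) = -3 - c)
H = -307626 (H = -118*(-33)*(-79) = 3894*(-79) = -307626)
B(k(a(5)), -134)/H = (-3 - 5**2/9)/(-307626) = (-3 - 25/9)*(-1/307626) = -52/9*(-1/307626) = 26/1384317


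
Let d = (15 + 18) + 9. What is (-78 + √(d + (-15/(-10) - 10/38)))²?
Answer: (2964 - √62434)²/1444 ≈ 5101.5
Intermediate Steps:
d = 42 (d = 33 + 9 = 42)
(-78 + √(d + (-15/(-10) - 10/38)))² = (-78 + √(42 + (-15/(-10) - 10/38)))² = (-78 + √(42 + (-15*(-⅒) - 10*1/38)))² = (-78 + √(42 + (3/2 - 5/19)))² = (-78 + √(42 + 47/38))² = (-78 + √(1643/38))² = (-78 + √62434/38)²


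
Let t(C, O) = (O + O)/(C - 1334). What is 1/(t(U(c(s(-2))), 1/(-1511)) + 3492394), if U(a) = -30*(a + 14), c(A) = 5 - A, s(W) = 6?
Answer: 1302482/4548780321909 ≈ 2.8634e-7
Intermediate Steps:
U(a) = -420 - 30*a (U(a) = -30*(14 + a) = -420 - 30*a)
t(C, O) = 2*O/(-1334 + C) (t(C, O) = (2*O)/(-1334 + C) = 2*O/(-1334 + C))
1/(t(U(c(s(-2))), 1/(-1511)) + 3492394) = 1/(2/(-1511*(-1334 + (-420 - 30*(5 - 1*6)))) + 3492394) = 1/(2*(-1/1511)/(-1334 + (-420 - 30*(5 - 6))) + 3492394) = 1/(2*(-1/1511)/(-1334 + (-420 - 30*(-1))) + 3492394) = 1/(2*(-1/1511)/(-1334 + (-420 + 30)) + 3492394) = 1/(2*(-1/1511)/(-1334 - 390) + 3492394) = 1/(2*(-1/1511)/(-1724) + 3492394) = 1/(2*(-1/1511)*(-1/1724) + 3492394) = 1/(1/1302482 + 3492394) = 1/(4548780321909/1302482) = 1302482/4548780321909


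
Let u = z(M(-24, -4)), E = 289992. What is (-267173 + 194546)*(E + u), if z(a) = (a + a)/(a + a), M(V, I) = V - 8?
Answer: -21061321611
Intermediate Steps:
M(V, I) = -8 + V
z(a) = 1 (z(a) = (2*a)/((2*a)) = (2*a)*(1/(2*a)) = 1)
u = 1
(-267173 + 194546)*(E + u) = (-267173 + 194546)*(289992 + 1) = -72627*289993 = -21061321611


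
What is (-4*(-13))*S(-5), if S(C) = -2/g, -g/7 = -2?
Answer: -52/7 ≈ -7.4286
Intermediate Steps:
g = 14 (g = -7*(-2) = 14)
S(C) = -⅐ (S(C) = -2/14 = -2*1/14 = -⅐)
(-4*(-13))*S(-5) = -4*(-13)*(-⅐) = 52*(-⅐) = -52/7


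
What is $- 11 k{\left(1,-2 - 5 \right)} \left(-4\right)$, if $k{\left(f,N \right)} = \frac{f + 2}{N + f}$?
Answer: $-22$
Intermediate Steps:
$k{\left(f,N \right)} = \frac{2 + f}{N + f}$
$- 11 k{\left(1,-2 - 5 \right)} \left(-4\right) = - 11 \frac{2 + 1}{\left(-2 - 5\right) + 1} \left(-4\right) = - 11 \frac{1}{\left(-2 - 5\right) + 1} \cdot 3 \left(-4\right) = - 11 \frac{1}{-7 + 1} \cdot 3 \left(-4\right) = - 11 \frac{1}{-6} \cdot 3 \left(-4\right) = - 11 \left(\left(- \frac{1}{6}\right) 3\right) \left(-4\right) = \left(-11\right) \left(- \frac{1}{2}\right) \left(-4\right) = \frac{11}{2} \left(-4\right) = -22$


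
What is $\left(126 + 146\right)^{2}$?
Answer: $73984$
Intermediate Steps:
$\left(126 + 146\right)^{2} = 272^{2} = 73984$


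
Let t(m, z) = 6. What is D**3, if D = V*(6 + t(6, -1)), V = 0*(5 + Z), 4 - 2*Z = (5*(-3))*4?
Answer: 0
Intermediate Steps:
Z = 32 (Z = 2 - 5*(-3)*4/2 = 2 - (-15)*4/2 = 2 - 1/2*(-60) = 2 + 30 = 32)
V = 0 (V = 0*(5 + 32) = 0*37 = 0)
D = 0 (D = 0*(6 + 6) = 0*12 = 0)
D**3 = 0**3 = 0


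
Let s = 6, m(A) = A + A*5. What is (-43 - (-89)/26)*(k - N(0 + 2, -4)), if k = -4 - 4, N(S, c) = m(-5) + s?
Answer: -8232/13 ≈ -633.23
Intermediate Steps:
m(A) = 6*A (m(A) = A + 5*A = 6*A)
N(S, c) = -24 (N(S, c) = 6*(-5) + 6 = -30 + 6 = -24)
k = -8
(-43 - (-89)/26)*(k - N(0 + 2, -4)) = (-43 - (-89)/26)*(-8 - 1*(-24)) = (-43 - (-89)/26)*(-8 + 24) = (-43 - 1*(-89/26))*16 = (-43 + 89/26)*16 = -1029/26*16 = -8232/13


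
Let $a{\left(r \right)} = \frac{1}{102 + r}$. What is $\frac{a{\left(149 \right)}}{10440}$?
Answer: $\frac{1}{2620440} \approx 3.8162 \cdot 10^{-7}$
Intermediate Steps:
$\frac{a{\left(149 \right)}}{10440} = \frac{1}{\left(102 + 149\right) 10440} = \frac{1}{251} \cdot \frac{1}{10440} = \frac{1}{2620440}$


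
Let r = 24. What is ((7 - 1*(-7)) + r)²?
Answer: 1444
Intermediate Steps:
((7 - 1*(-7)) + r)² = ((7 - 1*(-7)) + 24)² = ((7 + 7) + 24)² = (14 + 24)² = 38² = 1444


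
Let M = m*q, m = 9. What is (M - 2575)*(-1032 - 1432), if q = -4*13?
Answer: 7497952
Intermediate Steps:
q = -52
M = -468 (M = 9*(-52) = -468)
(M - 2575)*(-1032 - 1432) = (-468 - 2575)*(-1032 - 1432) = -3043*(-2464) = 7497952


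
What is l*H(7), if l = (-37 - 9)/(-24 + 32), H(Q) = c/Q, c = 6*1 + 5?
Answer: -253/28 ≈ -9.0357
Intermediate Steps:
c = 11 (c = 6 + 5 = 11)
H(Q) = 11/Q
l = -23/4 (l = -46/8 = -46*⅛ = -23/4 ≈ -5.7500)
l*H(7) = -253/(4*7) = -23/4*11/7 = -253/28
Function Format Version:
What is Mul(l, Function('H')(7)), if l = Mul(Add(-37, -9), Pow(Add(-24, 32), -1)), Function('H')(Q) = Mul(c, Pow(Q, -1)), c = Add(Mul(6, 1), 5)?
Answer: Rational(-253, 28) ≈ -9.0357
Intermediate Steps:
c = 11 (c = Add(6, 5) = 11)
Function('H')(Q) = Mul(11, Pow(Q, -1))
l = Rational(-23, 4) (l = Mul(-46, Pow(8, -1)) = Mul(-46, Rational(1, 8)) = Rational(-23, 4) ≈ -5.7500)
Mul(l, Function('H')(7)) = Mul(Rational(-23, 4), Mul(11, Pow(7, -1))) = Mul(Rational(-23, 4), Mul(11, Rational(1, 7))) = Mul(Rational(-23, 4), Rational(11, 7)) = Rational(-253, 28)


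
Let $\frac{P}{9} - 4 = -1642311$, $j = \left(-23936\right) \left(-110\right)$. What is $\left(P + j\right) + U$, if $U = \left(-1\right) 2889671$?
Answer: $-15037474$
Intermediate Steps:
$j = 2632960$
$P = -14780763$ ($P = 36 + 9 \left(-1642311\right) = 36 - 14780799 = -14780763$)
$U = -2889671$
$\left(P + j\right) + U = \left(-14780763 + 2632960\right) - 2889671 = -12147803 - 2889671 = -15037474$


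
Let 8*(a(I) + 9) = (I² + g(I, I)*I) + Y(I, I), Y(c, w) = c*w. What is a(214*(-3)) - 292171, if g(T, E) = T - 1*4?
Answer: -274595/2 ≈ -1.3730e+5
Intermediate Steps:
g(T, E) = -4 + T (g(T, E) = T - 4 = -4 + T)
a(I) = -9 + I²/4 + I*(-4 + I)/8 (a(I) = -9 + ((I² + (-4 + I)*I) + I*I)/8 = -9 + ((I² + I*(-4 + I)) + I²)/8 = -9 + (2*I² + I*(-4 + I))/8 = -9 + (I²/4 + I*(-4 + I)/8) = -9 + I²/4 + I*(-4 + I)/8)
a(214*(-3)) - 292171 = (-9 - 107*(-3) + 3*(214*(-3))²/8) - 292171 = (-9 - ½*(-642) + (3/8)*(-642)²) - 292171 = (-9 + 321 + (3/8)*412164) - 292171 = (-9 + 321 + 309123/2) - 292171 = 309747/2 - 292171 = -274595/2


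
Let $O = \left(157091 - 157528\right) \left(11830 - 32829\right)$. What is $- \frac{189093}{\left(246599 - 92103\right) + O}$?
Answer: $- \frac{63031}{3110353} \approx -0.020265$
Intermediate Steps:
$O = 9176563$ ($O = \left(-437\right) \left(-20999\right) = 9176563$)
$- \frac{189093}{\left(246599 - 92103\right) + O} = - \frac{189093}{\left(246599 - 92103\right) + 9176563} = - \frac{189093}{154496 + 9176563} = - \frac{189093}{9331059} = \left(-189093\right) \frac{1}{9331059} = - \frac{63031}{3110353}$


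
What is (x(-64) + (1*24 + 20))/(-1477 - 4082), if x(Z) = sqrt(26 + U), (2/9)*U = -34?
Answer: -44/5559 - I*sqrt(127)/5559 ≈ -0.0079151 - 0.0020272*I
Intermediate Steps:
U = -153 (U = (9/2)*(-34) = -153)
x(Z) = I*sqrt(127) (x(Z) = sqrt(26 - 153) = sqrt(-127) = I*sqrt(127))
(x(-64) + (1*24 + 20))/(-1477 - 4082) = (I*sqrt(127) + (1*24 + 20))/(-1477 - 4082) = (I*sqrt(127) + (24 + 20))/(-5559) = (I*sqrt(127) + 44)*(-1/5559) = (44 + I*sqrt(127))*(-1/5559) = -44/5559 - I*sqrt(127)/5559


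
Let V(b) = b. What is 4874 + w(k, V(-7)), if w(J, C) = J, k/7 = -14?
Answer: 4776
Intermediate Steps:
k = -98 (k = 7*(-14) = -98)
4874 + w(k, V(-7)) = 4874 - 98 = 4776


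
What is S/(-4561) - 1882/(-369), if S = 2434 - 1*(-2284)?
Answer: 6842860/1683009 ≈ 4.0658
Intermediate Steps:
S = 4718 (S = 2434 + 2284 = 4718)
S/(-4561) - 1882/(-369) = 4718/(-4561) - 1882/(-369) = 4718*(-1/4561) - 1882*(-1/369) = -4718/4561 + 1882/369 = 6842860/1683009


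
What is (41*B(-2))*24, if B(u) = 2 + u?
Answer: 0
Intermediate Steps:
(41*B(-2))*24 = (41*(2 - 2))*24 = (41*0)*24 = 0*24 = 0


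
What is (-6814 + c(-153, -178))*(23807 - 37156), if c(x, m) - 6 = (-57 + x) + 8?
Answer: 93576490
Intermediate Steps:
c(x, m) = -43 + x (c(x, m) = 6 + ((-57 + x) + 8) = 6 + (-49 + x) = -43 + x)
(-6814 + c(-153, -178))*(23807 - 37156) = (-6814 + (-43 - 153))*(23807 - 37156) = (-6814 - 196)*(-13349) = -7010*(-13349) = 93576490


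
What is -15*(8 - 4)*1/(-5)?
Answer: 12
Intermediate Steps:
-15*(8 - 4)*1/(-5) = -60*1*(-⅕) = -60*(-1)/5 = -15*(-⅘) = 12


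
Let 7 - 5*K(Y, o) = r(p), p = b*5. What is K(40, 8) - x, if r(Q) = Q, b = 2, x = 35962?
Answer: -179813/5 ≈ -35963.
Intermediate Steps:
p = 10 (p = 2*5 = 10)
K(Y, o) = -⅗ (K(Y, o) = 7/5 - ⅕*10 = 7/5 - 2 = -⅗)
K(40, 8) - x = -⅗ - 1*35962 = -⅗ - 35962 = -179813/5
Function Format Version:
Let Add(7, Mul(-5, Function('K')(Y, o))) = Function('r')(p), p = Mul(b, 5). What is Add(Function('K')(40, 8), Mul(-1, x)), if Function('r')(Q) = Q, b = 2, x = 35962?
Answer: Rational(-179813, 5) ≈ -35963.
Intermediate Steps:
p = 10 (p = Mul(2, 5) = 10)
Function('K')(Y, o) = Rational(-3, 5) (Function('K')(Y, o) = Add(Rational(7, 5), Mul(Rational(-1, 5), 10)) = Add(Rational(7, 5), -2) = Rational(-3, 5))
Add(Function('K')(40, 8), Mul(-1, x)) = Add(Rational(-3, 5), Mul(-1, 35962)) = Add(Rational(-3, 5), -35962) = Rational(-179813, 5)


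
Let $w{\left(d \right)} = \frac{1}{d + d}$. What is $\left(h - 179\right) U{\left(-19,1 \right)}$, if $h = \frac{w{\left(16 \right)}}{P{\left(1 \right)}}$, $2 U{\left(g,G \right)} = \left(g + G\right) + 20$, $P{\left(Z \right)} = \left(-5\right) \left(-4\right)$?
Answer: $- \frac{114559}{640} \approx -179.0$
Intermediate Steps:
$P{\left(Z \right)} = 20$
$w{\left(d \right)} = \frac{1}{2 d}$
$U{\left(g,G \right)} = 10 + \frac{G}{2} + \frac{g}{2}$ ($U{\left(g,G \right)} = \frac{\left(g + G\right) + 20}{2} = \frac{\left(G + g\right) + 20}{2} = \frac{20 + G + g}{2} = 10 + \frac{G}{2} + \frac{g}{2}$)
$h = \frac{1}{640}$ ($h = \frac{\frac{1}{2} \cdot \frac{1}{16}}{20} = \frac{1}{2} \cdot \frac{1}{16} \cdot \frac{1}{20} = \frac{1}{32} \cdot \frac{1}{20} = \frac{1}{640} \approx 0.0015625$)
$\left(h - 179\right) U{\left(-19,1 \right)} = \left(\frac{1}{640} - 179\right) \left(10 + \frac{1}{2} \cdot 1 + \frac{1}{2} \left(-19\right)\right) = - \frac{114559 \left(10 + \frac{1}{2} - \frac{19}{2}\right)}{640} = \left(- \frac{114559}{640}\right) 1 = - \frac{114559}{640}$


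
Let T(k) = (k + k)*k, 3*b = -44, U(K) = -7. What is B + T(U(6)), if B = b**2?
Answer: 2818/9 ≈ 313.11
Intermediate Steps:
b = -44/3 (b = (1/3)*(-44) = -44/3 ≈ -14.667)
T(k) = 2*k**2 (T(k) = (2*k)*k = 2*k**2)
B = 1936/9 (B = (-44/3)**2 = 1936/9 ≈ 215.11)
B + T(U(6)) = 1936/9 + 2*(-7)**2 = 1936/9 + 2*49 = 1936/9 + 98 = 2818/9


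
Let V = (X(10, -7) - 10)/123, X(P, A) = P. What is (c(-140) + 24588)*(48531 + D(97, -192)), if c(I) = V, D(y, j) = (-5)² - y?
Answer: 1191509892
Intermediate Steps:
D(y, j) = 25 - y
V = 0 (V = (10 - 10)/123 = 0*(1/123) = 0)
c(I) = 0
(c(-140) + 24588)*(48531 + D(97, -192)) = (0 + 24588)*(48531 + (25 - 1*97)) = 24588*(48531 + (25 - 97)) = 24588*(48531 - 72) = 24588*48459 = 1191509892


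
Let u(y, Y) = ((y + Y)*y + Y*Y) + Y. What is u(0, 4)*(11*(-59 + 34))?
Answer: -5500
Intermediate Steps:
u(y, Y) = Y + Y² + y*(Y + y) (u(y, Y) = ((Y + y)*y + Y²) + Y = (y*(Y + y) + Y²) + Y = (Y² + y*(Y + y)) + Y = Y + Y² + y*(Y + y))
u(0, 4)*(11*(-59 + 34)) = (4 + 4² + 0² + 4*0)*(11*(-59 + 34)) = (4 + 16 + 0 + 0)*(11*(-25)) = 20*(-275) = -5500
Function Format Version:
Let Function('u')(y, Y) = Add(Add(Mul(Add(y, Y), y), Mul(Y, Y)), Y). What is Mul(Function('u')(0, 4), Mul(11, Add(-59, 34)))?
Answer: -5500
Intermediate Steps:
Function('u')(y, Y) = Add(Y, Pow(Y, 2), Mul(y, Add(Y, y))) (Function('u')(y, Y) = Add(Add(Mul(Add(Y, y), y), Pow(Y, 2)), Y) = Add(Add(Mul(y, Add(Y, y)), Pow(Y, 2)), Y) = Add(Add(Pow(Y, 2), Mul(y, Add(Y, y))), Y) = Add(Y, Pow(Y, 2), Mul(y, Add(Y, y))))
Mul(Function('u')(0, 4), Mul(11, Add(-59, 34))) = Mul(Add(4, Pow(4, 2), Pow(0, 2), Mul(4, 0)), Mul(11, Add(-59, 34))) = Mul(Add(4, 16, 0, 0), Mul(11, -25)) = Mul(20, -275) = -5500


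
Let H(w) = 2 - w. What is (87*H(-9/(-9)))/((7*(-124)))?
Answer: -87/868 ≈ -0.10023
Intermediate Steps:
(87*H(-9/(-9)))/((7*(-124))) = (87*(2 - (-9)/(-9)))/((7*(-124))) = (87*(2 - (-9)*(-1)/9))/(-868) = (87*(2 - 1*1))*(-1/868) = (87*(2 - 1))*(-1/868) = (87*1)*(-1/868) = 87*(-1/868) = -87/868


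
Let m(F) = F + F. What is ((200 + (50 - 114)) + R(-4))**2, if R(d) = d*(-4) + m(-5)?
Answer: 20164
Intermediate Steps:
m(F) = 2*F
R(d) = -10 - 4*d (R(d) = d*(-4) + 2*(-5) = -4*d - 10 = -10 - 4*d)
((200 + (50 - 114)) + R(-4))**2 = ((200 + (50 - 114)) + (-10 - 4*(-4)))**2 = ((200 - 64) + (-10 + 16))**2 = (136 + 6)**2 = 142**2 = 20164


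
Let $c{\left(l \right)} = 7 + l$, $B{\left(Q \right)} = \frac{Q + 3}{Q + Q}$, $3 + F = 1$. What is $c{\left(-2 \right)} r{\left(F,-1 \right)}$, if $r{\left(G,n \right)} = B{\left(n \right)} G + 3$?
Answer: $25$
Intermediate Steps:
$F = -2$ ($F = -3 + 1 = -2$)
$B{\left(Q \right)} = \frac{3 + Q}{2 Q}$
$r{\left(G,n \right)} = 3 + \frac{G \left(3 + n\right)}{2 n}$ ($r{\left(G,n \right)} = \frac{3 + n}{2 n} G + 3 = \frac{G \left(3 + n\right)}{2 n} + 3 = 3 + \frac{G \left(3 + n\right)}{2 n}$)
$c{\left(-2 \right)} r{\left(F,-1 \right)} = \left(7 - 2\right) \frac{6 \left(-1\right) - 2 \left(3 - 1\right)}{2 \left(-1\right)} = 5 \cdot \frac{1}{2} \left(-1\right) \left(-6 - 4\right) = 5 \cdot \frac{1}{2} \left(-1\right) \left(-10\right) = 5 \cdot 5 = 25$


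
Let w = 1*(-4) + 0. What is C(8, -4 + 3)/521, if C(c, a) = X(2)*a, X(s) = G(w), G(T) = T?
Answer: 4/521 ≈ 0.0076775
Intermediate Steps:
w = -4 (w = -4 + 0 = -4)
X(s) = -4
C(c, a) = -4*a
C(8, -4 + 3)/521 = (-4*(-4 + 3))/521 = (-4*(-1))/521 = (1/521)*4 = 4/521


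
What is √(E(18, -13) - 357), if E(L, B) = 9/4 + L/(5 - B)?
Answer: I*√1415/2 ≈ 18.808*I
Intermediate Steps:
E(L, B) = 9/4 + L/(5 - B) (E(L, B) = 9*(¼) + L/(5 - B) = 9/4 + L/(5 - B))
√(E(18, -13) - 357) = √((-45 - 4*18 + 9*(-13))/(4*(-5 - 13)) - 357) = √((¼)*(-45 - 72 - 117)/(-18) - 357) = √((¼)*(-1/18)*(-234) - 357) = √(13/4 - 357) = √(-1415/4) = I*√1415/2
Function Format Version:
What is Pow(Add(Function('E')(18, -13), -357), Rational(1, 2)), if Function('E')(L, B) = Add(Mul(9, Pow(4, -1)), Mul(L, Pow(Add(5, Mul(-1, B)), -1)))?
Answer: Mul(Rational(1, 2), I, Pow(1415, Rational(1, 2))) ≈ Mul(18.808, I)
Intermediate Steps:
Function('E')(L, B) = Add(Rational(9, 4), Mul(L, Pow(Add(5, Mul(-1, B)), -1))) (Function('E')(L, B) = Add(Mul(9, Rational(1, 4)), Mul(L, Pow(Add(5, Mul(-1, B)), -1))) = Add(Rational(9, 4), Mul(L, Pow(Add(5, Mul(-1, B)), -1))))
Pow(Add(Function('E')(18, -13), -357), Rational(1, 2)) = Pow(Add(Mul(Rational(1, 4), Pow(Add(-5, -13), -1), Add(-45, Mul(-4, 18), Mul(9, -13))), -357), Rational(1, 2)) = Pow(Add(Mul(Rational(1, 4), Pow(-18, -1), Add(-45, -72, -117)), -357), Rational(1, 2)) = Pow(Add(Mul(Rational(1, 4), Rational(-1, 18), -234), -357), Rational(1, 2)) = Pow(Add(Rational(13, 4), -357), Rational(1, 2)) = Pow(Rational(-1415, 4), Rational(1, 2)) = Mul(Rational(1, 2), I, Pow(1415, Rational(1, 2)))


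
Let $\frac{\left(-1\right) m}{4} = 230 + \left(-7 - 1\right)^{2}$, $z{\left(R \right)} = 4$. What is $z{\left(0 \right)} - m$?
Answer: $1180$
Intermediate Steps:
$m = -1176$ ($m = - 4 \left(230 + \left(-7 - 1\right)^{2}\right) = - 4 \left(230 + \left(-8\right)^{2}\right) = - 4 \left(230 + 64\right) = \left(-4\right) 294 = -1176$)
$z{\left(0 \right)} - m = 4 - -1176 = 4 + 1176 = 1180$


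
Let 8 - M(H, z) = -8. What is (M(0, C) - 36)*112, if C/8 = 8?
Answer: -2240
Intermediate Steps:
C = 64 (C = 8*8 = 64)
M(H, z) = 16 (M(H, z) = 8 - 1*(-8) = 8 + 8 = 16)
(M(0, C) - 36)*112 = (16 - 36)*112 = -20*112 = -2240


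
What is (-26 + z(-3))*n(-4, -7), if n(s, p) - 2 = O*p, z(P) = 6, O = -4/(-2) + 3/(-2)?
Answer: 30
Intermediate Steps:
O = ½ (O = -4*(-½) + 3*(-½) = 2 - 3/2 = ½ ≈ 0.50000)
n(s, p) = 2 + p/2
(-26 + z(-3))*n(-4, -7) = (-26 + 6)*(2 + (½)*(-7)) = -20*(2 - 7/2) = -20*(-3/2) = 30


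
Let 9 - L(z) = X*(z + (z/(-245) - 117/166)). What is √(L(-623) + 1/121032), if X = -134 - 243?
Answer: I*√478356843046958470/1429260 ≈ 483.91*I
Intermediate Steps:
X = -377
L(z) = -42615/166 + 91988*z/245 (L(z) = 9 - (-377)*(z + (z/(-245) - 117/166)) = 9 - (-377)*(z + (z*(-1/245) - 117*1/166)) = 9 - (-377)*(z + (-z/245 - 117/166)) = 9 - (-377)*(z + (-117/166 - z/245)) = 9 - (-377)*(-117/166 + 244*z/245) = 9 - (44109/166 - 91988*z/245) = 9 + (-44109/166 + 91988*z/245) = -42615/166 + 91988*z/245)
√(L(-623) + 1/121032) = √((-42615/166 + (91988/245)*(-623)) + 1/121032) = √((-42615/166 - 8186932/35) + 1/121032) = √(-1360522237/5810 + 1/121032) = √(-82333363691387/351597960) = I*√478356843046958470/1429260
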